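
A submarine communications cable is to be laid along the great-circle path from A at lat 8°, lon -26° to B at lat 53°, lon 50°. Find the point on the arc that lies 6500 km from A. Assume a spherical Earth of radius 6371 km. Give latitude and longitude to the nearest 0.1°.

Convert each endpoint to a unit vector on the sphere (x = cos φ cos λ, y = cos φ sin λ, z = sin φ).
The central angle between the endpoints is δ = arccos(p₁·p₂) ≈ 1.313 rad (75.2°). The total great-circle distance is δ·R ≈ 1.313 × 6371 ≈ 8363 km, so the target fraction is f = 6500/8363 ≈ 0.777.
Interpolate at f ≈ 0.777 with slerp weights a = sin((1−f)δ)/sin δ ≈ 0.298, b = sin(fδ)/sin δ ≈ 0.881.
p = a·p₁ + b·p₂ ≈ (0.606, 0.277, 0.745); φ = arcsin(p_z) ≈ 48.20°, λ = atan2(p_y, p_x) ≈ 24.55°.

≈ lat 48.2°, lon 24.6°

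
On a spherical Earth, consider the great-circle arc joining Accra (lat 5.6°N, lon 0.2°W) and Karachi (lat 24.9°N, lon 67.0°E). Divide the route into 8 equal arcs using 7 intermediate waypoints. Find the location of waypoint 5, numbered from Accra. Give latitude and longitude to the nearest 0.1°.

≈ lat 20.5°N, lon 40.1°E

Convert each endpoint to a unit vector on the sphere (x = cos φ cos λ, y = cos φ sin λ, z = sin φ).
The central angle between the endpoints is δ = arccos(p₁·p₂) ≈ 1.169 rad (67.0°).
Interpolate at f = 5/8 with slerp weights a = sin((1−f)δ)/sin δ ≈ 0.461, b = sin(fδ)/sin δ ≈ 0.725.
p = a·p₁ + b·p₂ ≈ (0.716, 0.604, 0.350); φ = arcsin(p_z) ≈ 20.51°, λ = atan2(p_y, p_x) ≈ 40.14°.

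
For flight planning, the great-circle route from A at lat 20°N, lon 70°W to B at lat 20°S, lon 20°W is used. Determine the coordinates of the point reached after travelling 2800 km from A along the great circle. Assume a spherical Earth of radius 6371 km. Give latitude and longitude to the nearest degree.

Convert each endpoint to a unit vector on the sphere (x = cos φ cos λ, y = cos φ sin λ, z = sin φ).
The central angle between the endpoints is δ = arccos(p₁·p₂) ≈ 1.103 rad (63.2°). The total great-circle distance is δ·R ≈ 1.103 × 6371 ≈ 7029 km, so the target fraction is f = 2800/7029 ≈ 0.398.
Interpolate at f ≈ 0.398 with slerp weights a = sin((1−f)δ)/sin δ ≈ 0.690, b = sin(fδ)/sin δ ≈ 0.477.
p = a·p₁ + b·p₂ ≈ (0.643, -0.763, 0.073); φ = arcsin(p_z) ≈ 4.19°, λ = atan2(p_y, p_x) ≈ -49.88°.

≈ lat 4°N, lon 50°W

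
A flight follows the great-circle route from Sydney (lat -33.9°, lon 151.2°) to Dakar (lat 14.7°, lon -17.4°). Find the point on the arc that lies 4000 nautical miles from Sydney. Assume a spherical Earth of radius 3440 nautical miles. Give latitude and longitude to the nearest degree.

The haversine formula gives a central angle δ ≈ 2.761 rad (158.2°) between the endpoints. The total great-circle distance is δ·R ≈ 2.761 × 3440 ≈ 9499 nmi, so the target fraction is f = 4000/9499 ≈ 0.421.
Interpolate at f ≈ 0.421 with slerp weights a = sin((1−f)δ)/sin δ ≈ 2.693, b = sin(fδ)/sin δ ≈ 2.473.
p = a·p₁ + b·p₂ ≈ (0.324, 0.361, -0.874); φ = arcsin(p_z) ≈ -60.97°, λ = atan2(p_y, p_x) ≈ 48.16°.

≈ lat -61°, lon 48°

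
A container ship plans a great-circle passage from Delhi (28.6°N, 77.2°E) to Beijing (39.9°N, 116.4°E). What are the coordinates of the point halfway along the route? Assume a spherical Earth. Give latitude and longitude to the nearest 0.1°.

Convert each endpoint to a unit vector on the sphere (x = cos φ cos λ, y = cos φ sin λ, z = sin φ).
The central angle between the endpoints is δ = arccos(p₁·p₂) ≈ 0.593 rad (34.0°).
Interpolate at f = 1/2 with slerp weights a = sin((1−f)δ)/sin δ ≈ 0.523, b = sin(fδ)/sin δ ≈ 0.523.
p = a·p₁ + b·p₂ ≈ (-0.077, 0.807, 0.586); φ = arcsin(p_z) ≈ 35.85°, λ = atan2(p_y, p_x) ≈ 95.43°.

≈ 35.8°N, 95.4°E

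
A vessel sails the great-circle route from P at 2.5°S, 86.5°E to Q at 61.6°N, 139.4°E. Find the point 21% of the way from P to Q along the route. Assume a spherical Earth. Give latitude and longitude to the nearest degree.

Convert each endpoint to a unit vector on the sphere (x = cos φ cos λ, y = cos φ sin λ, z = sin φ).
The central angle between the endpoints is δ = arccos(p₁·p₂) ≈ 1.320 rad (75.6°).
Interpolate at f = 0.21 with slerp weights a = sin((1−f)δ)/sin δ ≈ 0.892, b = sin(fδ)/sin δ ≈ 0.282.
p = a·p₁ + b·p₂ ≈ (-0.048, 0.977, 0.210); φ = arcsin(p_z) ≈ 12.10°, λ = atan2(p_y, p_x) ≈ 92.79°.

≈ 12°N, 93°E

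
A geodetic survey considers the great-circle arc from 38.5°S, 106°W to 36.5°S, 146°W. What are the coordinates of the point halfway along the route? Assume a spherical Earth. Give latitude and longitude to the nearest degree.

≈ 39°S, 126°W

Convert each endpoint to a unit vector on the sphere (x = cos φ cos λ, y = cos φ sin λ, z = sin φ).
The central angle between the endpoints is δ = arccos(p₁·p₂) ≈ 0.551 rad (31.5°).
Interpolate at f = 1/2 with slerp weights a = sin((1−f)δ)/sin δ ≈ 0.520, b = sin(fδ)/sin δ ≈ 0.520.
p = a·p₁ + b·p₂ ≈ (-0.458, -0.624, -0.632); φ = arcsin(p_z) ≈ -39.23°, λ = atan2(p_y, p_x) ≈ -126.28°.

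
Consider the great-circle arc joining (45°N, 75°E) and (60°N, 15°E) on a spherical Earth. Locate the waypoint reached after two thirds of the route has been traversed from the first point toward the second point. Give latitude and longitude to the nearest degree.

≈ (59°N, 40°E)

Convert each endpoint to a unit vector on the sphere (x = cos φ cos λ, y = cos φ sin λ, z = sin φ).
The central angle between the endpoints is δ = arccos(p₁·p₂) ≈ 0.661 rad (37.9°).
Interpolate at f = 2/3 with slerp weights a = sin((1−f)δ)/sin δ ≈ 0.356, b = sin(fδ)/sin δ ≈ 0.695.
p = a·p₁ + b·p₂ ≈ (0.401, 0.333, 0.853); φ = arcsin(p_z) ≈ 58.59°, λ = atan2(p_y, p_x) ≈ 39.73°.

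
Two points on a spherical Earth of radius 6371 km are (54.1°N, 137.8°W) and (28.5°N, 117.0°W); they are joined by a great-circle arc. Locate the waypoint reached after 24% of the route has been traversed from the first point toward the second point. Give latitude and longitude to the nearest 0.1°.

Convert each endpoint to a unit vector on the sphere (x = cos φ cos λ, y = cos φ sin λ, z = sin φ).
The central angle between the endpoints is δ = arccos(p₁·p₂) ≈ 0.519 rad (29.7°).
Interpolate at f = 0.24 with slerp weights a = sin((1−f)δ)/sin δ ≈ 0.775, b = sin(fδ)/sin δ ≈ 0.250.
p = a·p₁ + b·p₂ ≈ (-0.436, -0.501, 0.747); φ = arcsin(p_z) ≈ 48.34°, λ = atan2(p_y, p_x) ≈ -131.05°.

≈ (48.3°N, 131.0°W)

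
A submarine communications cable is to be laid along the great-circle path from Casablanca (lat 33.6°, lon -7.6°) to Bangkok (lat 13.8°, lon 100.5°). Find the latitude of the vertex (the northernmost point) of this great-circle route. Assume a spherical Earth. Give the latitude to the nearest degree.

≈ 39°

The great circle lies in the plane with unit normal n̂ = (p₁ × p₂)/|p₁ × p₂|.
Here n̂_z ≈ +0.774; the vertex latitude is φ_max = arccos|n̂_z| ≈ 39.3°.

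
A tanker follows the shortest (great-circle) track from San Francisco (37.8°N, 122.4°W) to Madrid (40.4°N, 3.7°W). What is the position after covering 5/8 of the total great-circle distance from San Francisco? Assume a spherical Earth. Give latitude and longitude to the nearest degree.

From cos δ = sin φ₁ sin φ₂ + cos φ₁ cos φ₂ cos Δλ, the central angle is δ ≈ 1.462 rad (83.8°).
Interpolate at f = 5/8 with slerp weights a = sin((1−f)δ)/sin δ ≈ 0.524, b = sin(fδ)/sin δ ≈ 0.797.
p = a·p₁ + b·p₂ ≈ (0.383, -0.389, 0.838); φ = arcsin(p_z) ≈ 56.90°, λ = atan2(p_y, p_x) ≈ -45.42°.

≈ 57°N, 45°W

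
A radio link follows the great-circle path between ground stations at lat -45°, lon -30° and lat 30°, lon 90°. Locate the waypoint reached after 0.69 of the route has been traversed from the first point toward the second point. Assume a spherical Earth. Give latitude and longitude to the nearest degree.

≈ lat 3°, lon 58°

Convert each endpoint to a unit vector on the sphere (x = cos φ cos λ, y = cos φ sin λ, z = sin φ).
The central angle between the endpoints is δ = arccos(p₁·p₂) ≈ 2.291 rad (131.3°).
Interpolate at f = 0.69 with slerp weights a = sin((1−f)δ)/sin δ ≈ 0.868, b = sin(fδ)/sin δ ≈ 1.331.
p = a·p₁ + b·p₂ ≈ (0.531, 0.846, 0.052); φ = arcsin(p_z) ≈ 2.97°, λ = atan2(p_y, p_x) ≈ 57.86°.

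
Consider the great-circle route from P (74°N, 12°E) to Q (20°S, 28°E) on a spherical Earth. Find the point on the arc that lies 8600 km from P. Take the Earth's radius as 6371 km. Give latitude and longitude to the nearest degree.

≈ (3°S, 27°E)

From cos δ = sin φ₁ sin φ₂ + cos φ₁ cos φ₂ cos Δλ, the central angle is δ ≈ 1.651 rad (94.6°). The total great-circle distance is δ·R ≈ 1.651 × 6371 ≈ 10516 km, so the target fraction is f = 8600/10516 ≈ 0.818.
Interpolate at f ≈ 0.818 with slerp weights a = sin((1−f)δ)/sin δ ≈ 0.297, b = sin(fδ)/sin δ ≈ 0.979.
p = a·p₁ + b·p₂ ≈ (0.892, 0.449, -0.049); φ = arcsin(p_z) ≈ -2.81°, λ = atan2(p_y, p_x) ≈ 26.70°.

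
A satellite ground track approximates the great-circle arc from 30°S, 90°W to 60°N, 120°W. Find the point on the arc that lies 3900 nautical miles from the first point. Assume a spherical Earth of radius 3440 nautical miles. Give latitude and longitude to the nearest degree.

The haversine formula gives a central angle δ ≈ 1.629 rad (93.3°) between the endpoints. The total great-circle distance is δ·R ≈ 1.629 × 3440 ≈ 5603 nmi, so the target fraction is f = 3900/5603 ≈ 0.696.
Interpolate at f ≈ 0.696 with slerp weights a = sin((1−f)δ)/sin δ ≈ 0.476, b = sin(fδ)/sin δ ≈ 0.908.
p = a·p₁ + b·p₂ ≈ (-0.227, -0.805, 0.548); φ = arcsin(p_z) ≈ 33.23°, λ = atan2(p_y, p_x) ≈ -105.74°.

≈ 33°N, 106°W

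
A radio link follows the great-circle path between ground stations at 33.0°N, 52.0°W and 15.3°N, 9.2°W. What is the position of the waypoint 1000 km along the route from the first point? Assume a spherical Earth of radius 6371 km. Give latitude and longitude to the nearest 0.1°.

Write both endpoints as unit vectors p₁, p₂ with components (cos φ cos λ, cos φ sin λ, sin φ).
The central angle between the endpoints is δ = arccos(p₁·p₂) ≈ 0.742 rad (42.5°). The total great-circle distance is δ·R ≈ 0.742 × 6371 ≈ 4726 km, so the target fraction is f = 1000/4726 ≈ 0.212.
Interpolate at f ≈ 0.212 with slerp weights a = sin((1−f)δ)/sin δ ≈ 0.817, b = sin(fδ)/sin δ ≈ 0.231.
p = a·p₁ + b·p₂ ≈ (0.642, -0.576, 0.506); φ = arcsin(p_z) ≈ 30.40°, λ = atan2(p_y, p_x) ≈ -41.87°.

≈ 30.4°N, 41.9°W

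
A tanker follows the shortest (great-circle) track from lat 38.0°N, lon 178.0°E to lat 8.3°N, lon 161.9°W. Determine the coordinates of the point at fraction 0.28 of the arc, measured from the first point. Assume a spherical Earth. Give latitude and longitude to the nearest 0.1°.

≈ lat 30.0°N, lon 175.3°W

The haversine formula gives a central angle δ ≈ 0.607 rad (34.8°) between the endpoints.
Interpolate at f = 0.28 with slerp weights a = sin((1−f)δ)/sin δ ≈ 0.742, b = sin(fδ)/sin δ ≈ 0.297.
p = a·p₁ + b·p₂ ≈ (-0.863, -0.071, 0.500); φ = arcsin(p_z) ≈ 29.98°, λ = atan2(p_y, p_x) ≈ -175.31°.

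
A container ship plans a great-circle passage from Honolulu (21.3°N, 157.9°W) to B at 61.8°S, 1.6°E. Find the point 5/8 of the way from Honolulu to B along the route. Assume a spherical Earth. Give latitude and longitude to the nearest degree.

Convert each endpoint to a unit vector on the sphere (x = cos φ cos λ, y = cos φ sin λ, z = sin φ).
The central angle between the endpoints is δ = arccos(p₁·p₂) ≈ 2.393 rad (137.1°).
Interpolate at f = 5/8 with slerp weights a = sin((1−f)δ)/sin δ ≈ 1.148, b = sin(fδ)/sin δ ≈ 1.465.
p = a·p₁ + b·p₂ ≈ (-0.299, -0.383, -0.874); φ = arcsin(p_z) ≈ -60.91°, λ = atan2(p_y, p_x) ≈ -127.99°.

≈ 61°S, 128°W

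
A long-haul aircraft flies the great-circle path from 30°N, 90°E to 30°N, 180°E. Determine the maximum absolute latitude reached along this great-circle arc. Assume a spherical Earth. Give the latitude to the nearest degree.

The great circle lies in the plane with unit normal n̂ = (p₁ × p₂)/|p₁ × p₂|.
Here n̂_z ≈ +0.775; the vertex latitude is φ_max = arccos|n̂_z| ≈ 39.2°.
Check via Clairaut: cos φ_max = |cos φ₁| · sin C = cos(30.0°)·sin(63.4°) ≈ 0.775, again giving ≈ 39.2°.

≈ 39°N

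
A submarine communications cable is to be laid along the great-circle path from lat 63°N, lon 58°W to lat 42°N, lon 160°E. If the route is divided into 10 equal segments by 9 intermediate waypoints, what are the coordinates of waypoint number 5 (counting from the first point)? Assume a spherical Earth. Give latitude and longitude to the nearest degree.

Convert each endpoint to a unit vector on the sphere (x = cos φ cos λ, y = cos φ sin λ, z = sin φ).
The central angle between the endpoints is δ = arccos(p₁·p₂) ≈ 1.234 rad (70.7°).
Interpolate at f = 5/10 with slerp weights a = sin((1−f)δ)/sin δ ≈ 0.613, b = sin(fδ)/sin δ ≈ 0.613.
p = a·p₁ + b·p₂ ≈ (-0.281, -0.080, 0.956); φ = arcsin(p_z) ≈ 73.03°, λ = atan2(p_y, p_x) ≈ -164.05°.

≈ lat 73°N, lon 164°W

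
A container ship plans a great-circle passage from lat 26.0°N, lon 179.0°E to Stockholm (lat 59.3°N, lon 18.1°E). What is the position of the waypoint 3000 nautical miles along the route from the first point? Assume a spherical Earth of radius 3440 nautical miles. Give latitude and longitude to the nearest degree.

Convert each endpoint to a unit vector on the sphere (x = cos φ cos λ, y = cos φ sin λ, z = sin φ).
The central angle between the endpoints is δ = arccos(p₁·p₂) ≈ 1.628 rad (93.2°). The total great-circle distance is δ·R ≈ 1.628 × 3440 ≈ 5599 nmi, so the target fraction is f = 3000/5599 ≈ 0.536.
Interpolate at f ≈ 0.536 with slerp weights a = sin((1−f)δ)/sin δ ≈ 0.687, b = sin(fδ)/sin δ ≈ 0.767.
p = a·p₁ + b·p₂ ≈ (-0.245, 0.132, 0.960); φ = arcsin(p_z) ≈ 73.83°, λ = atan2(p_y, p_x) ≈ 151.60°.

≈ lat 74°N, lon 152°E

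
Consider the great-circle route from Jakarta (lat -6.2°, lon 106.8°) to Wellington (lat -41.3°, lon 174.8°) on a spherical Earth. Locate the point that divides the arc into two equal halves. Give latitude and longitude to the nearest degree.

≈ lat -28°, lon 135°

Convert each endpoint to a unit vector on the sphere (x = cos φ cos λ, y = cos φ sin λ, z = sin φ).
The central angle between the endpoints is δ = arccos(p₁·p₂) ≈ 1.212 rad (69.4°).
Interpolate at f = 1/2 with slerp weights a = sin((1−f)δ)/sin δ ≈ 0.608, b = sin(fδ)/sin δ ≈ 0.608.
p = a·p₁ + b·p₂ ≈ (-0.630, 0.620, -0.467); φ = arcsin(p_z) ≈ -27.85°, λ = atan2(p_y, p_x) ≈ 135.44°.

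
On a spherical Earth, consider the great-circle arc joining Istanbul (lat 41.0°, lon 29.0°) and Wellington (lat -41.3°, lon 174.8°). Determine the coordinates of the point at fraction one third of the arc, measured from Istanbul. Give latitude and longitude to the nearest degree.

The haversine formula gives a central angle δ ≈ 2.695 rad (154.4°) between the endpoints.
Interpolate at f = 1/3 with slerp weights a = sin((1−f)δ)/sin δ ≈ 2.257, b = sin(fδ)/sin δ ≈ 1.811.
p = a·p₁ + b·p₂ ≈ (0.134, 0.949, 0.285); φ = arcsin(p_z) ≈ 16.56°, λ = atan2(p_y, p_x) ≈ 81.94°.

≈ lat 17°, lon 82°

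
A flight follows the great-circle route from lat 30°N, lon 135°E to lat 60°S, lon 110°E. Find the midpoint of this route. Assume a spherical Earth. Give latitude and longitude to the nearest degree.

≈ lat 15°S, lon 126°E

Convert each endpoint to a unit vector on the sphere (x = cos φ cos λ, y = cos φ sin λ, z = sin φ).
The central angle between the endpoints is δ = arccos(p₁·p₂) ≈ 1.611 rad (92.3°).
Interpolate at f = 1/2 with slerp weights a = sin((1−f)δ)/sin δ ≈ 0.722, b = sin(fδ)/sin δ ≈ 0.722.
p = a·p₁ + b·p₂ ≈ (-0.566, 0.781, -0.264); φ = arcsin(p_z) ≈ -15.32°, λ = atan2(p_y, p_x) ≈ 125.90°.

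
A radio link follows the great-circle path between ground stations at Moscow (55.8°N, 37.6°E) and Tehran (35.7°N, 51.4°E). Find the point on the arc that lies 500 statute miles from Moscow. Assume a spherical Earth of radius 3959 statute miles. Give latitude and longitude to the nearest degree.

≈ 49°N, 43°E

Convert each endpoint to a unit vector on the sphere (x = cos φ cos λ, y = cos φ sin λ, z = sin φ).
The central angle between the endpoints is δ = arccos(p₁·p₂) ≈ 0.387 rad (22.2°). The total great-circle distance is δ·R ≈ 0.387 × 3959 ≈ 1533 mi, so the target fraction is f = 500/1533 ≈ 0.326.
Interpolate at f ≈ 0.326 with slerp weights a = sin((1−f)δ)/sin δ ≈ 0.683, b = sin(fδ)/sin δ ≈ 0.333.
p = a·p₁ + b·p₂ ≈ (0.473, 0.446, 0.760); φ = arcsin(p_z) ≈ 49.44°, λ = atan2(p_y, p_x) ≈ 43.30°.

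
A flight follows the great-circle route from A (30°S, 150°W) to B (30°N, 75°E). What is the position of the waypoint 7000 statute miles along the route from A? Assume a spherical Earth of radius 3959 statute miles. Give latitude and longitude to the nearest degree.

Write both endpoints as unit vectors p₁, p₂ with components (cos φ cos λ, cos φ sin λ, sin φ).
The central angle between the endpoints is δ = arccos(p₁·p₂) ≈ 2.466 rad (141.3°). The total great-circle distance is δ·R ≈ 2.466 × 3959 ≈ 9763 mi, so the target fraction is f = 7000/9763 ≈ 0.717.
Interpolate at f ≈ 0.717 with slerp weights a = sin((1−f)δ)/sin δ ≈ 1.028, b = sin(fδ)/sin δ ≈ 1.568.
p = a·p₁ + b·p₂ ≈ (-0.419, 0.867, 0.270); φ = arcsin(p_z) ≈ 15.68°, λ = atan2(p_y, p_x) ≈ 115.81°.

≈ (16°N, 116°E)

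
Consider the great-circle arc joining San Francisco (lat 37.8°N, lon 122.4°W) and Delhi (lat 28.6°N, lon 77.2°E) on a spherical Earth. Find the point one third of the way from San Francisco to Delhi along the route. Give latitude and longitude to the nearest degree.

Convert each endpoint to a unit vector on the sphere (x = cos φ cos λ, y = cos φ sin λ, z = sin φ).
The central angle between the endpoints is δ = arccos(p₁·p₂) ≈ 1.939 rad (111.1°).
Interpolate at f = 1/3 with slerp weights a = sin((1−f)δ)/sin δ ≈ 1.031, b = sin(fδ)/sin δ ≈ 0.646.
p = a·p₁ + b·p₂ ≈ (-0.311, -0.135, 0.941); φ = arcsin(p_z) ≈ 70.19°, λ = atan2(p_y, p_x) ≈ -156.54°.

≈ lat 70°N, lon 157°W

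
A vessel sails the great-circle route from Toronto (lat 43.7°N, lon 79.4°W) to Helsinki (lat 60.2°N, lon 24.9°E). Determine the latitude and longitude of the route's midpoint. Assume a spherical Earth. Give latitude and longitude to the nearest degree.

≈ lat 64°N, lon 41°W

The haversine formula gives a central angle δ ≈ 1.035 rad (59.3°) between the endpoints.
Interpolate at f = 1/2 with slerp weights a = sin((1−f)δ)/sin δ ≈ 0.575, b = sin(fδ)/sin δ ≈ 0.575.
p = a·p₁ + b·p₂ ≈ (0.336, -0.288, 0.897); φ = arcsin(p_z) ≈ 63.72°, λ = atan2(p_y, p_x) ≈ -40.66°.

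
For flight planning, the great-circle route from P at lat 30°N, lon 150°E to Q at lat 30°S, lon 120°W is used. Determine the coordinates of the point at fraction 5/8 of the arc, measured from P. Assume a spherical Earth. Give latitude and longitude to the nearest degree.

Write both endpoints as unit vectors p₁, p₂ with components (cos φ cos λ, cos φ sin λ, sin φ).
The central angle between the endpoints is δ = arccos(p₁·p₂) ≈ 1.823 rad (104.5°).
Interpolate at f = 5/8 with slerp weights a = sin((1−f)δ)/sin δ ≈ 0.652, b = sin(fδ)/sin δ ≈ 0.938.
p = a·p₁ + b·p₂ ≈ (-0.896, -0.421, -0.143); φ = arcsin(p_z) ≈ -8.22°, λ = atan2(p_y, p_x) ≈ -154.81°.

≈ lat 8°S, lon 155°W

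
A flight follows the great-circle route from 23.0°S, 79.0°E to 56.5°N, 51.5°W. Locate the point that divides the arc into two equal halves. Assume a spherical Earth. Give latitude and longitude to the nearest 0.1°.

Convert each endpoint to a unit vector on the sphere (x = cos φ cos λ, y = cos φ sin λ, z = sin φ).
The central angle between the endpoints is δ = arccos(p₁·p₂) ≈ 2.286 rad (131.0°).
Interpolate at f = 1/2 with slerp weights a = sin((1−f)δ)/sin δ ≈ 1.205, b = sin(fδ)/sin δ ≈ 1.205.
p = a·p₁ + b·p₂ ≈ (0.626, 0.568, 0.534); φ = arcsin(p_z) ≈ 32.28°, λ = atan2(p_y, p_x) ≈ 42.25°.

≈ 32.3°N, 42.3°E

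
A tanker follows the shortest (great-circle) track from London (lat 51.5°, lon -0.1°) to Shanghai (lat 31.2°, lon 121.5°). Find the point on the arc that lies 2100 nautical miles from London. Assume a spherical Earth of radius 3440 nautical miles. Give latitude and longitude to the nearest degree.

≈ lat 62°, lon 64°

From cos δ = sin φ₁ sin φ₂ + cos φ₁ cos φ₂ cos Δλ, the central angle is δ ≈ 1.444 rad (82.7°). The total great-circle distance is δ·R ≈ 1.444 × 3440 ≈ 4968 nmi, so the target fraction is f = 2100/4968 ≈ 0.423.
Interpolate at f ≈ 0.423 with slerp weights a = sin((1−f)δ)/sin δ ≈ 0.746, b = sin(fδ)/sin δ ≈ 0.578.
p = a·p₁ + b·p₂ ≈ (0.206, 0.421, 0.883); φ = arcsin(p_z) ≈ 62.06°, λ = atan2(p_y, p_x) ≈ 63.87°.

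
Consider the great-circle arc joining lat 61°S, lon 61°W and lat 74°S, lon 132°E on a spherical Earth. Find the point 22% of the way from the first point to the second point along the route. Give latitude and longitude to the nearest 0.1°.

≈ lat 70.8°S, lon 63.6°W

Convert each endpoint to a unit vector on the sphere (x = cos φ cos λ, y = cos φ sin λ, z = sin φ).
The central angle between the endpoints is δ = arccos(p₁·p₂) ≈ 0.781 rad (44.7°).
Interpolate at f = 0.22 with slerp weights a = sin((1−f)δ)/sin δ ≈ 0.813, b = sin(fδ)/sin δ ≈ 0.243.
p = a·p₁ + b·p₂ ≈ (0.146, -0.295, -0.944); φ = arcsin(p_z) ≈ -70.78°, λ = atan2(p_y, p_x) ≈ -63.62°.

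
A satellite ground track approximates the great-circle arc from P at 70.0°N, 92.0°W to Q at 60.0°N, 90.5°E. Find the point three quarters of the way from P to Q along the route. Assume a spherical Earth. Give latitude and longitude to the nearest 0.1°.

≈ 72.5°N, 91.3°E

The haversine formula gives a central angle δ ≈ 0.872 rad (50.0°) between the endpoints.
Interpolate at f = 3/4 with slerp weights a = sin((1−f)δ)/sin δ ≈ 0.283, b = sin(fδ)/sin δ ≈ 0.795.
p = a·p₁ + b·p₂ ≈ (-0.007, 0.301, 0.954); φ = arcsin(p_z) ≈ 72.49°, λ = atan2(p_y, p_x) ≈ 91.30°.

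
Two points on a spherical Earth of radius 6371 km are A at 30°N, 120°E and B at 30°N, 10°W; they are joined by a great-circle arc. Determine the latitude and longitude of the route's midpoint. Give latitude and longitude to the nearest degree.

The haversine formula gives a central angle δ ≈ 1.805 rad (103.4°) between the endpoints.
Interpolate at f = 1/2 with slerp weights a = sin((1−f)δ)/sin δ ≈ 0.807, b = sin(fδ)/sin δ ≈ 0.807.
p = a·p₁ + b·p₂ ≈ (0.339, 0.484, 0.807); φ = arcsin(p_z) ≈ 53.80°, λ = atan2(p_y, p_x) ≈ 55.00°.

≈ 54°N, 55°E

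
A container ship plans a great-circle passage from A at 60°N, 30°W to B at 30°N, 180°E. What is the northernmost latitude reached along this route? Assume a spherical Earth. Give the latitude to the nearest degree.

The great circle lies in the plane with unit normal n̂ = (p₁ × p₂)/|p₁ × p₂|.
Here n̂_z ≈ -0.217; the vertex latitude is φ_max = arccos|n̂_z| ≈ 77.5°.

≈ 77°N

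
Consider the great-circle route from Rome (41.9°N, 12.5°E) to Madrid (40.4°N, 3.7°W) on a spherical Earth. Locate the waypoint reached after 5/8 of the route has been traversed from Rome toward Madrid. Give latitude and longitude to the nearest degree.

≈ (41°N, 2°E)

Write both endpoints as unit vectors p₁, p₂ with components (cos φ cos λ, cos φ sin λ, sin φ).
The central angle between the endpoints is δ = arccos(p₁·p₂) ≈ 0.214 rad (12.3°).
Interpolate at f = 5/8 with slerp weights a = sin((1−f)δ)/sin δ ≈ 0.377, b = sin(fδ)/sin δ ≈ 0.628.
p = a·p₁ + b·p₂ ≈ (0.751, 0.030, 0.659); φ = arcsin(p_z) ≈ 41.23°, λ = atan2(p_y, p_x) ≈ 2.28°.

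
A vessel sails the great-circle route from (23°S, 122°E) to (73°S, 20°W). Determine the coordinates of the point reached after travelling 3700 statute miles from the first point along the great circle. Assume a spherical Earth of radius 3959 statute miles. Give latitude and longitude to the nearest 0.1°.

≈ (73.8°S, 90.3°E)

The haversine formula gives a central angle δ ≈ 1.409 rad (80.7°) between the endpoints. The total great-circle distance is δ·R ≈ 1.409 × 3959 ≈ 5576 mi, so the target fraction is f = 3700/5576 ≈ 0.664.
Interpolate at f ≈ 0.664 with slerp weights a = sin((1−f)δ)/sin δ ≈ 0.462, b = sin(fδ)/sin δ ≈ 0.815.
p = a·p₁ + b·p₂ ≈ (-0.002, 0.280, -0.960); φ = arcsin(p_z) ≈ -73.77°, λ = atan2(p_y, p_x) ≈ 90.34°.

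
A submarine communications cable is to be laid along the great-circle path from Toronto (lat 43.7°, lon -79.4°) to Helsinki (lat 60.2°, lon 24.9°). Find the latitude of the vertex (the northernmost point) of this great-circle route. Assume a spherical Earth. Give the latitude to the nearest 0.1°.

≈ 66.1°

The great circle lies in the plane with unit normal n̂ = (p₁ × p₂)/|p₁ × p₂|.
Here n̂_z ≈ +0.405; the vertex latitude is φ_max = arccos|n̂_z| ≈ 66.1°.
Check via Clairaut: cos φ_max = |cos φ₁| · sin C = cos(43.7°)·sin(34.1°) ≈ 0.405, again giving ≈ 66.1°.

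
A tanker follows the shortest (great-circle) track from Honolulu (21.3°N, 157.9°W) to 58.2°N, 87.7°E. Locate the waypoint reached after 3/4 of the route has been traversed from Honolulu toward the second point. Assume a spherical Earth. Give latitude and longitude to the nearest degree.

≈ 63°N, 130°E

Write both endpoints as unit vectors p₁, p₂ with components (cos φ cos λ, cos φ sin λ, sin φ).
The central angle between the endpoints is δ = arccos(p₁·p₂) ≈ 1.465 rad (83.9°).
Interpolate at f = 3/4 with slerp weights a = sin((1−f)δ)/sin δ ≈ 0.360, b = sin(fδ)/sin δ ≈ 0.896.
p = a·p₁ + b·p₂ ≈ (-0.292, 0.345, 0.892); φ = arcsin(p_z) ≈ 63.12°, λ = atan2(p_y, p_x) ≈ 130.21°.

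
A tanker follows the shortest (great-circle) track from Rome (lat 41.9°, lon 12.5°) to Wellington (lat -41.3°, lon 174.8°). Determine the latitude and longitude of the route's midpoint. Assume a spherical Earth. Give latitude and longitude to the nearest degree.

≈ lat 2°, lon 95°

From cos δ = sin φ₁ sin φ₂ + cos φ₁ cos φ₂ cos Δλ, the central angle is δ ≈ 2.911 rad (166.8°).
Interpolate at f = 1/2 with slerp weights a = sin((1−f)δ)/sin δ ≈ 4.342, b = sin(fδ)/sin δ ≈ 4.342.
p = a·p₁ + b·p₂ ≈ (-0.093, 0.995, 0.034); φ = arcsin(p_z) ≈ 1.95°, λ = atan2(p_y, p_x) ≈ 95.36°.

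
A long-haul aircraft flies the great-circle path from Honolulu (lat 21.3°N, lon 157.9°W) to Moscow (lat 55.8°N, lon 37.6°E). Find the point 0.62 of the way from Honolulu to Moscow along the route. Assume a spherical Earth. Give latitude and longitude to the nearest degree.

Convert each endpoint to a unit vector on the sphere (x = cos φ cos λ, y = cos φ sin λ, z = sin φ).
The central angle between the endpoints is δ = arccos(p₁·p₂) ≈ 1.776 rad (101.8°).
Interpolate at f = 0.62 with slerp weights a = sin((1−f)δ)/sin δ ≈ 0.638, b = sin(fδ)/sin δ ≈ 0.911.
p = a·p₁ + b·p₂ ≈ (-0.145, 0.089, 0.985); φ = arcsin(p_z) ≈ 80.20°, λ = atan2(p_y, p_x) ≈ 148.62°.

≈ lat 80°N, lon 149°E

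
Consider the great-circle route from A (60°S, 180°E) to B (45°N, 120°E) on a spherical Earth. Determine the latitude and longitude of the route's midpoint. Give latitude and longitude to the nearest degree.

Write both endpoints as unit vectors p₁, p₂ with components (cos φ cos λ, cos φ sin λ, sin φ).
The central angle between the endpoints is δ = arccos(p₁·p₂) ≈ 2.021 rad (115.8°).
Interpolate at f = 1/2 with slerp weights a = sin((1−f)δ)/sin δ ≈ 0.941, b = sin(fδ)/sin δ ≈ 0.941.
p = a·p₁ + b·p₂ ≈ (-0.803, 0.576, -0.150); φ = arcsin(p_z) ≈ -8.60°, λ = atan2(p_y, p_x) ≈ 144.34°.

≈ (9°S, 144°E)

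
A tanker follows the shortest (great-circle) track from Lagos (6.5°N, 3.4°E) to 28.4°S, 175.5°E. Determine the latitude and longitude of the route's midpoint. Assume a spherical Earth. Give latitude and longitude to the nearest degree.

From cos δ = sin φ₁ sin φ₂ + cos φ₁ cos φ₂ cos Δλ, the central angle is δ ≈ 2.738 rad (156.9°).
Interpolate at f = 1/2 with slerp weights a = sin((1−f)δ)/sin δ ≈ 2.493, b = sin(fδ)/sin δ ≈ 2.493.
p = a·p₁ + b·p₂ ≈ (0.286, 0.319, -0.903); φ = arcsin(p_z) ≈ -64.62°, λ = atan2(p_y, p_x) ≈ 48.08°.

≈ 65°S, 48°E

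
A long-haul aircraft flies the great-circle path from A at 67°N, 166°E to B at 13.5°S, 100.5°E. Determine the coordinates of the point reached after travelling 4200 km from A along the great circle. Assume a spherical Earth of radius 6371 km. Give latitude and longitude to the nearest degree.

Convert each endpoint to a unit vector on the sphere (x = cos φ cos λ, y = cos φ sin λ, z = sin φ).
The central angle between the endpoints is δ = arccos(p₁·p₂) ≈ 1.628 rad (93.3°). The total great-circle distance is δ·R ≈ 1.628 × 6371 ≈ 10373 km, so the target fraction is f = 4200/10373 ≈ 0.405.
Interpolate at f ≈ 0.405 with slerp weights a = sin((1−f)δ)/sin δ ≈ 0.826, b = sin(fδ)/sin δ ≈ 0.614.
p = a·p₁ + b·p₂ ≈ (-0.422, 0.665, 0.617); φ = arcsin(p_z) ≈ 38.08°, λ = atan2(p_y, p_x) ≈ 122.40°.

≈ 38°N, 122°E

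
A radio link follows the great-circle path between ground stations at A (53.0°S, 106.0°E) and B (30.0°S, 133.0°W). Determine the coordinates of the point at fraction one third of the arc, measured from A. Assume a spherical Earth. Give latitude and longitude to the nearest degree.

Write both endpoints as unit vectors p₁, p₂ with components (cos φ cos λ, cos φ sin λ, sin φ).
The central angle between the endpoints is δ = arccos(p₁·p₂) ≈ 1.440 rad (82.5°).
Interpolate at f = 1/3 with slerp weights a = sin((1−f)δ)/sin δ ≈ 0.826, b = sin(fδ)/sin δ ≈ 0.466.
p = a·p₁ + b·p₂ ≈ (-0.412, 0.183, -0.893); φ = arcsin(p_z) ≈ -63.20°, λ = atan2(p_y, p_x) ≈ 156.06°.

≈ (63°S, 156°E)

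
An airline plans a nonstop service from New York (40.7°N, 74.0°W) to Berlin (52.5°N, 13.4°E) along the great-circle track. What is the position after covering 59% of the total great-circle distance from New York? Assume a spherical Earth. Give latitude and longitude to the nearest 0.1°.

≈ 56.5°N, 27.2°W

Convert each endpoint to a unit vector on the sphere (x = cos φ cos λ, y = cos φ sin λ, z = sin φ).
The central angle between the endpoints is δ = arccos(p₁·p₂) ≈ 1.002 rad (57.4°).
Interpolate at f = 0.59 with slerp weights a = sin((1−f)δ)/sin δ ≈ 0.474, b = sin(fδ)/sin δ ≈ 0.662.
p = a·p₁ + b·p₂ ≈ (0.491, -0.252, 0.834); φ = arcsin(p_z) ≈ 56.51°, λ = atan2(p_y, p_x) ≈ -27.19°.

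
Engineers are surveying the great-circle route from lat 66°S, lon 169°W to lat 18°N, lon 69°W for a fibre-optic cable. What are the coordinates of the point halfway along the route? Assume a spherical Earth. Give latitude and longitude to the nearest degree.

Write both endpoints as unit vectors p₁, p₂ with components (cos φ cos λ, cos φ sin λ, sin φ).
The central angle between the endpoints is δ = arccos(p₁·p₂) ≈ 1.928 rad (110.5°).
Interpolate at f = 1/2 with slerp weights a = sin((1−f)δ)/sin δ ≈ 0.877, b = sin(fδ)/sin δ ≈ 0.877.
p = a·p₁ + b·p₂ ≈ (-0.051, -0.846, -0.530); φ = arcsin(p_z) ≈ -32.00°, λ = atan2(p_y, p_x) ≈ -93.46°.

≈ lat 32°S, lon 93°W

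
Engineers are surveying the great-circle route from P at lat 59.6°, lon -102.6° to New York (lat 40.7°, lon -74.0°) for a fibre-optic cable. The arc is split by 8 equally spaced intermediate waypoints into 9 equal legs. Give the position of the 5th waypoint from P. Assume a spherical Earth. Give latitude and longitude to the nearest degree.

Convert each endpoint to a unit vector on the sphere (x = cos φ cos λ, y = cos φ sin λ, z = sin φ).
The central angle between the endpoints is δ = arccos(p₁·p₂) ≈ 0.453 rad (25.9°).
Interpolate at f = 5/9 with slerp weights a = sin((1−f)δ)/sin δ ≈ 0.457, b = sin(fδ)/sin δ ≈ 0.569.
p = a·p₁ + b·p₂ ≈ (0.068, -0.640, 0.765); φ = arcsin(p_z) ≈ 49.92°, λ = atan2(p_y, p_x) ≈ -83.90°.

≈ lat 50°, lon -84°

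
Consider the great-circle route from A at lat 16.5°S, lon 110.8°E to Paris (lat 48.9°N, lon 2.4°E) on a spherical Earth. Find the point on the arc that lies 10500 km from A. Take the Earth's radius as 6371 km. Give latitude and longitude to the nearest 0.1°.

Convert each endpoint to a unit vector on the sphere (x = cos φ cos λ, y = cos φ sin λ, z = sin φ).
The central angle between the endpoints is δ = arccos(p₁·p₂) ≈ 1.997 rad (114.4°). The total great-circle distance is δ·R ≈ 1.997 × 6371 ≈ 12720 km, so the target fraction is f = 10500/12720 ≈ 0.825.
Interpolate at f ≈ 0.825 with slerp weights a = sin((1−f)δ)/sin δ ≈ 0.375, b = sin(fδ)/sin δ ≈ 1.095.
p = a·p₁ + b·p₂ ≈ (0.591, 0.366, 0.718); φ = arcsin(p_z) ≈ 45.93°, λ = atan2(p_y, p_x) ≈ 31.76°.

≈ lat 45.9°N, lon 31.8°E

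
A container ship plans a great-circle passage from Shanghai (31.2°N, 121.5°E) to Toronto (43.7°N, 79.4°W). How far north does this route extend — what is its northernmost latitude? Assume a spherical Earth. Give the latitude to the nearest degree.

The great circle lies in the plane with unit normal n̂ = (p₁ × p₂)/|p₁ × p₂|.
Here n̂_z ≈ +0.226; the vertex latitude is φ_max = arccos|n̂_z| ≈ 76.9°.
Check via Clairaut: cos φ_max = |cos φ₁| · sin C = cos(31.2°)·sin(15.3°) ≈ 0.226, again giving ≈ 76.9°.

≈ 77°N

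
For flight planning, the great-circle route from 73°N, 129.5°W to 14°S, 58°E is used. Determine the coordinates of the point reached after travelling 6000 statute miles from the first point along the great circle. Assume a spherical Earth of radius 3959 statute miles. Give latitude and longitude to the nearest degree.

≈ 20°N, 60°E

Write both endpoints as unit vectors p₁, p₂ with components (cos φ cos λ, cos φ sin λ, sin φ).
The central angle between the endpoints is δ = arccos(p₁·p₂) ≈ 2.109 rad (120.8°). The total great-circle distance is δ·R ≈ 2.109 × 3959 ≈ 8350 mi, so the target fraction is f = 6000/8350 ≈ 0.719.
Interpolate at f ≈ 0.719 with slerp weights a = sin((1−f)δ)/sin δ ≈ 0.651, b = sin(fδ)/sin δ ≈ 1.163.
p = a·p₁ + b·p₂ ≈ (0.477, 0.810, 0.342); φ = arcsin(p_z) ≈ 19.97°, λ = atan2(p_y, p_x) ≈ 59.52°.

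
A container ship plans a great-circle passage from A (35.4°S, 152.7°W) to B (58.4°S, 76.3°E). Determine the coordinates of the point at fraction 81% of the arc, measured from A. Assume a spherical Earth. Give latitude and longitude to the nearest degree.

From cos δ = sin φ₁ sin φ₂ + cos φ₁ cos φ₂ cos Δλ, the central angle is δ ≈ 1.356 rad (77.7°).
Interpolate at f = 0.81 with slerp weights a = sin((1−f)δ)/sin δ ≈ 0.261, b = sin(fδ)/sin δ ≈ 0.911.
p = a·p₁ + b·p₂ ≈ (-0.076, 0.366, -0.927); φ = arcsin(p_z) ≈ -68.02°, λ = atan2(p_y, p_x) ≈ 101.69°.

≈ (68°S, 102°E)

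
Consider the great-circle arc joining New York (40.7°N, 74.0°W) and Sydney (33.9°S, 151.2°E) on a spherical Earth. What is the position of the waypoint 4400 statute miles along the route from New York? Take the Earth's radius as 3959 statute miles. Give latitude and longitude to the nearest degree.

Convert each endpoint to a unit vector on the sphere (x = cos φ cos λ, y = cos φ sin λ, z = sin φ).
The central angle between the endpoints is δ = arccos(p₁·p₂) ≈ 2.510 rad (143.8°). The total great-circle distance is δ·R ≈ 2.510 × 3959 ≈ 9937 mi, so the target fraction is f = 4400/9937 ≈ 0.443.
Interpolate at f ≈ 0.443 with slerp weights a = sin((1−f)δ)/sin δ ≈ 1.669, b = sin(fδ)/sin δ ≈ 1.518.
p = a·p₁ + b·p₂ ≈ (-0.755, -0.609, 0.241); φ = arcsin(p_z) ≈ 13.97°, λ = atan2(p_y, p_x) ≈ -141.13°.

≈ 14°N, 141°W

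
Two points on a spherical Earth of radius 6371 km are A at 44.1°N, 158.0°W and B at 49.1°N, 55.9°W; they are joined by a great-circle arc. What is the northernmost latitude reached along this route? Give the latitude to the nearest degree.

≈ 59°N

The great circle lies in the plane with unit normal n̂ = (p₁ × p₂)/|p₁ × p₂|.
Here n̂_z ≈ +0.509; the vertex latitude is φ_max = arccos|n̂_z| ≈ 59.4°.
Check via Clairaut: cos φ_max = |cos φ₁| · sin C = cos(44.1°)·sin(45.1°) ≈ 0.509, again giving ≈ 59.4°.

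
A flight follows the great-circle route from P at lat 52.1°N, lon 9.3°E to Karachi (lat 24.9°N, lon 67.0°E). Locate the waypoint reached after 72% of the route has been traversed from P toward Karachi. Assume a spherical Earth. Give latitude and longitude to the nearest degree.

Convert each endpoint to a unit vector on the sphere (x = cos φ cos λ, y = cos φ sin λ, z = sin φ).
The central angle between the endpoints is δ = arccos(p₁·p₂) ≈ 0.889 rad (51.0°).
Interpolate at f = 0.72 with slerp weights a = sin((1−f)δ)/sin δ ≈ 0.317, b = sin(fδ)/sin δ ≈ 0.769.
p = a·p₁ + b·p₂ ≈ (0.465, 0.674, 0.574); φ = arcsin(p_z) ≈ 35.05°, λ = atan2(p_y, p_x) ≈ 55.39°.

≈ lat 35°N, lon 55°E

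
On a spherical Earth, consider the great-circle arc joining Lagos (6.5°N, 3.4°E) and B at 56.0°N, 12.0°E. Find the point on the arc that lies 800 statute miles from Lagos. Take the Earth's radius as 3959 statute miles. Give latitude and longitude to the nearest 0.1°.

Convert each endpoint to a unit vector on the sphere (x = cos φ cos λ, y = cos φ sin λ, z = sin φ).
The central angle between the endpoints is δ = arccos(p₁·p₂) ≈ 0.872 rad (50.0°). The total great-circle distance is δ·R ≈ 0.872 × 3959 ≈ 3453 mi, so the target fraction is f = 800/3453 ≈ 0.232.
Interpolate at f ≈ 0.232 with slerp weights a = sin((1−f)δ)/sin δ ≈ 0.811, b = sin(fδ)/sin δ ≈ 0.262.
p = a·p₁ + b·p₂ ≈ (0.948, 0.078, 0.309); φ = arcsin(p_z) ≈ 18.01°, λ = atan2(p_y, p_x) ≈ 4.72°.

≈ 18.0°N, 4.7°E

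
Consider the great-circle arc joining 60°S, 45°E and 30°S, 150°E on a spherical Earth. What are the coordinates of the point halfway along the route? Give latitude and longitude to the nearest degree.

≈ 57°S, 117°E

The haversine formula gives a central angle δ ≈ 1.244 rad (71.3°) between the endpoints.
Interpolate at f = 1/2 with slerp weights a = sin((1−f)δ)/sin δ ≈ 0.615, b = sin(fδ)/sin δ ≈ 0.615.
p = a·p₁ + b·p₂ ≈ (-0.244, 0.484, -0.840); φ = arcsin(p_z) ≈ -57.19°, λ = atan2(p_y, p_x) ≈ 116.75°.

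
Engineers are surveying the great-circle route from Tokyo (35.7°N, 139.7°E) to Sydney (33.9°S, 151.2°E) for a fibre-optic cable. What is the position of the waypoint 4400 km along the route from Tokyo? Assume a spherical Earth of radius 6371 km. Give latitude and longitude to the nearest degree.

≈ 3°S, 146°E

Write both endpoints as unit vectors p₁, p₂ with components (cos φ cos λ, cos φ sin λ, sin φ).
The central angle between the endpoints is δ = arccos(p₁·p₂) ≈ 1.229 rad (70.4°). The total great-circle distance is δ·R ≈ 1.229 × 6371 ≈ 7831 km, so the target fraction is f = 4400/7831 ≈ 0.562.
Interpolate at f ≈ 0.562 with slerp weights a = sin((1−f)δ)/sin δ ≈ 0.544, b = sin(fδ)/sin δ ≈ 0.676.
p = a·p₁ + b·p₂ ≈ (-0.829, 0.556, -0.059); φ = arcsin(p_z) ≈ -3.41°, λ = atan2(p_y, p_x) ≈ 146.14°.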